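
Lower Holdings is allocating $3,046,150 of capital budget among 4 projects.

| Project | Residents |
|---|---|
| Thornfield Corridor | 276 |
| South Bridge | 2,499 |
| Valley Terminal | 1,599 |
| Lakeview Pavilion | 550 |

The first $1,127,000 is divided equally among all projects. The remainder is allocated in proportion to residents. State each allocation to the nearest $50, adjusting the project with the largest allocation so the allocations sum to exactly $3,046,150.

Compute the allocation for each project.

First tranche $1,127,000 split equally: $281,750 each.
Remainder $1,919,150 by residents (total 4,924): Thornfield Corridor 107,572.18 → $107,550; South Bridge 973,995.91 → $974,000; Valley Terminal 623,217.07 → $623,200; Lakeview Pavilion 214,364.85 → $214,350.
Rounding difference +$50 on remainder applied to South Bridge.
Totals: Thornfield Corridor $281,750 + $107,550 = $389,300; South Bridge $281,750 + $974,050 = $1,255,800; Valley Terminal $281,750 + $623,200 = $904,950; Lakeview Pavilion $281,750 + $214,350 = $496,100.

Thornfield Corridor: $389,300 · South Bridge: $1,255,800 · Valley Terminal: $904,950 · Lakeview Pavilion: $496,100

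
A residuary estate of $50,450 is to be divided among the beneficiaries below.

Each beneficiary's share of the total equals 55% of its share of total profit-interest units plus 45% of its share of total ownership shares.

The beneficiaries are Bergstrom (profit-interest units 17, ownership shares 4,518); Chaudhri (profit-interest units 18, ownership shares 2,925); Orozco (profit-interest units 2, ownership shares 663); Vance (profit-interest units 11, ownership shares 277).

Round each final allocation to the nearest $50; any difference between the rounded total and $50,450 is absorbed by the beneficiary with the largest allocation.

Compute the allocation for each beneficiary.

Totals — profit-interest units 48, ownership shares 8,383.
Combined weights (55% profit-interest units + 45% ownership shares): Bergstrom 0.4373; Chaudhri 0.3633; Orozco 0.0585; Vance 0.1409.
Raw shares: Bergstrom 22,062.70; Chaudhri 18,326.68; Orozco 2,951.66; Vance 7,108.96.
After rounding ($50): Bergstrom $22,050; Chaudhri $18,350; Orozco $2,950; Vance $7,100. Sum = $50,450.
No rounding difference to absorb.

Bergstrom: $22,050 | Chaudhri: $18,350 | Orozco: $2,950 | Vance: $7,100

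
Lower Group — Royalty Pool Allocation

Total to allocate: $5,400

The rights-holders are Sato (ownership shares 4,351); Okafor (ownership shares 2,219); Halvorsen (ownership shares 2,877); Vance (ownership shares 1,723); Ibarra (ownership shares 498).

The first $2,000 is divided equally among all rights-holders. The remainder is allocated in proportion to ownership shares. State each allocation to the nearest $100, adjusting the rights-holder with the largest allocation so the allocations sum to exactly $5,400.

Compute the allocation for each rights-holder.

$2,000 shared equally gives $400 per rights-holder.
Remainder $3,400 by ownership shares (total 11,668): Sato 1,267.86 → $1,300; Okafor 646.61 → $600; Halvorsen 838.34 → $800; Vance 502.07 → $500; Ibarra 145.11 → $100.
Rounding difference +$100 on remainder applied to Sato.
Totals: Sato $400 + $1,400 = $1,800; Okafor $400 + $600 = $1,000; Halvorsen $400 + $800 = $1,200; Vance $400 + $500 = $900; Ibarra $400 + $100 = $500.

Sato: $1,800; Okafor: $1,000; Halvorsen: $1,200; Vance: $900; Ibarra: $500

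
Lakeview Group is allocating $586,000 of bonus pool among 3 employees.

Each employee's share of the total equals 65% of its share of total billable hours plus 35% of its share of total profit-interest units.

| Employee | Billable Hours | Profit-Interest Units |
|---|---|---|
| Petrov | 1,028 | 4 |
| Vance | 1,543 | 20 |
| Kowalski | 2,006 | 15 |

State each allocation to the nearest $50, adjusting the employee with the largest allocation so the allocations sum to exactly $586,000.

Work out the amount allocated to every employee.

Petrov: $106,600 · Vance: $233,600 · Kowalski: $245,800

Totals — billable hours 4,577, profit-interest units 39.
Composite weights (65% billable hours + 35% profit-interest units): Petrov 0.1819; Vance 0.3986; Kowalski 0.4195.
Raw shares: Petrov 106,586.52; Vance 233,588.64; Kowalski 245,824.84.
Rounded to nearest $50: Petrov $106,600; Vance $233,600; Kowalski $245,800. Sum = $586,000.
Sum already equals the total — no adjustment.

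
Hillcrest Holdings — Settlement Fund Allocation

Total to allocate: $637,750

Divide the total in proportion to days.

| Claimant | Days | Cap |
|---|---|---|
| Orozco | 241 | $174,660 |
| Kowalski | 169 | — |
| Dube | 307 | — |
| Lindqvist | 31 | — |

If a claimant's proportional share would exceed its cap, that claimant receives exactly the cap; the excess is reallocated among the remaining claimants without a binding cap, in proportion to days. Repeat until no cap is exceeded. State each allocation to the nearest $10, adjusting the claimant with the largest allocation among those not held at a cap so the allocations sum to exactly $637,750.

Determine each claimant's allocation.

Combined days = 748.
Pro-rata shares before constraints: Orozco 205,478.28; Kowalski 144,090.57; Dube 261,750.33; Lindqvist 26,430.82.
Held at cap: Orozco ($174,660); residual $463,090 reallocated over remaining days 507.
Redistributed shares: Kowalski 154,363.33 → $154,360; Dube 280,411.50 → $280,410; Lindqvist 28,315.17 → $28,320.

Orozco: $174,660; Kowalski: $154,360; Dube: $280,410; Lindqvist: $28,320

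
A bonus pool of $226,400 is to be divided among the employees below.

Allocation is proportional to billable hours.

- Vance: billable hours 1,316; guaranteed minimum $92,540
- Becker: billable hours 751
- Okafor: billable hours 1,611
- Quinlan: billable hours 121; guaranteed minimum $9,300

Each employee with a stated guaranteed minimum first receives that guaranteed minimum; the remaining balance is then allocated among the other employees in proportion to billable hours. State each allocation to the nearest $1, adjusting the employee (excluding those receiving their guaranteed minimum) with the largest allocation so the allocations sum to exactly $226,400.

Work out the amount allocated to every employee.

Guaranteed amounts: Vance $92,540; Quinlan $9,300. Residual $124,560.
Residual split over remaining billable hours 2,362: Becker 39,603.96 → $39,604; Okafor 84,956.04 → $84,956.

Vance: $92,540 · Becker: $39,604 · Okafor: $84,956 · Quinlan: $9,300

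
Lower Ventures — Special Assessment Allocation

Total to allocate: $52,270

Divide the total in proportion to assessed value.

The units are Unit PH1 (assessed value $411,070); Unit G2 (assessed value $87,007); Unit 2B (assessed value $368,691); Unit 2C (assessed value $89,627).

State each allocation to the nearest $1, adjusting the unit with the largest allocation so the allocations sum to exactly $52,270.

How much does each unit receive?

Assessed value total: 956,395.
Unrounded shares: Unit PH1 411,070/956,395 × $52,270 = 22,466.27; Unit G2 87,007/956,395 × $52,270 = 4,755.21; Unit 2B 368,691/956,395 × $52,270 = 20,150.12; Unit 2C 89,627/956,395 × $52,270 = 4,898.40.
At nearest $1: Unit PH1 $22,466; Unit G2 $4,755; Unit 2B $20,150; Unit 2C $4,898. Sum = $52,269.
Difference $52,270 − $52,269 = +$1 applied to largest allocation (Unit PH1): Unit PH1 becomes $22,467.

Unit PH1: $22,467 · Unit G2: $4,755 · Unit 2B: $20,150 · Unit 2C: $4,898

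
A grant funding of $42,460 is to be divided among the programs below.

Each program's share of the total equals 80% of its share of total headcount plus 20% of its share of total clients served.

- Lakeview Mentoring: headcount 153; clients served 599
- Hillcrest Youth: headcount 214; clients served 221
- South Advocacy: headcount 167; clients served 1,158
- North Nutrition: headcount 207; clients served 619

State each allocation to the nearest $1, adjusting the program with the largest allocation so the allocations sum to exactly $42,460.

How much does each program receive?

Lakeview Mentoring: $8,972; Hillcrest Youth: $10,533; South Advocacy: $11,442; North Nutrition: $11,513

Totals — headcount 741, clients served 2,597.
Blended shares (80% headcount + 20% clients served): Lakeview Mentoring 0.2113; Hillcrest Youth 0.2481; South Advocacy 0.2695; North Nutrition 0.2712.
Pro-rata amounts: Lakeview Mentoring 8,972.32; Hillcrest Youth 10,532.58; South Advocacy 11,441.98; North Nutrition 11,513.12.
After rounding ($1): Lakeview Mentoring $8,972; Hillcrest Youth $10,533; South Advocacy $11,442; North Nutrition $11,513. Sum = $42,460.
No rounding difference to absorb.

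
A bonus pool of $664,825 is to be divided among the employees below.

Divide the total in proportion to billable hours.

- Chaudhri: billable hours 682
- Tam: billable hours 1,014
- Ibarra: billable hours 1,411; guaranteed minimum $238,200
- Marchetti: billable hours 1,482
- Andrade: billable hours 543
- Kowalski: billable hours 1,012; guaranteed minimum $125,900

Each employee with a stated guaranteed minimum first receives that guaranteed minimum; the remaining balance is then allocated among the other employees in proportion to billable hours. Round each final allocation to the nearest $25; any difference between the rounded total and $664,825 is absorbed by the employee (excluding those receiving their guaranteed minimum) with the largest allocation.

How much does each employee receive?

Chaudhri: $55,125 · Tam: $81,950 · Ibarra: $238,200 · Marchetti: $119,775 · Andrade: $43,875 · Kowalski: $125,900

Fund the minimums — Ibarra $238,200; Kowalski $125,900. Residual $300,725.
Residual split over remaining billable hours 3,721: Chaudhri 55,118.10 → $55,125; Tam 81,949.79 → $81,950; Marchetti 119,772.76 → $119,775; Andrade 43,884.35 → $43,875.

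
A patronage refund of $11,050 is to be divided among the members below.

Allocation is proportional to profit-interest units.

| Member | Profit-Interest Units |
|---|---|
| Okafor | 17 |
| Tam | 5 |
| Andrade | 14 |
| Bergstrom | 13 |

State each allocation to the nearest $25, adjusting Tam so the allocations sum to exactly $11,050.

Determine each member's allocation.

Okafor: $3,825; Tam: $1,150; Andrade: $3,150; Bergstrom: $2,925

Combined profit-interest units = 49.
Proportional shares: Okafor 17/49 × $11,050 = 3,833.67; Tam 5/49 × $11,050 = 1,127.55; Andrade 14/49 × $11,050 = 3,157.14; Bergstrom 13/49 × $11,050 = 2,931.63.
At nearest $25: Okafor $3,825; Tam $1,125; Andrade $3,150; Bergstrom $2,925. Sum = $11,025.
Difference $11,050 − $11,025 = +$25 applied to Tam: Tam becomes $1,150.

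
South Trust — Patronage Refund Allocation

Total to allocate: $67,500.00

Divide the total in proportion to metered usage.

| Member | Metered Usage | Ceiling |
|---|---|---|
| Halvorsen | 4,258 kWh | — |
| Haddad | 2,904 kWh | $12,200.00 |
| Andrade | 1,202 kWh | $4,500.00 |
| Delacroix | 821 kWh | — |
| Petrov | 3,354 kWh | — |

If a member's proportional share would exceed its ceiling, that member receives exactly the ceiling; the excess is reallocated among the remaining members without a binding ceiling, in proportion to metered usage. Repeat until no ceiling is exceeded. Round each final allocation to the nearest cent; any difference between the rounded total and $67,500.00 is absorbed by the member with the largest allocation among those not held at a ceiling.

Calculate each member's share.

Combined metered usage = 12,539.
Proportional shares (ignoring caps): Halvorsen 22,921.6843; Haddad 15,632.8256; Andrade 6,470.6117; Delacroix 4,419.6108; Petrov 18,055.2676.
Cap binds for Haddad ($12,200.00), Andrade ($4,500.00); remaining pool $50,800.00 reallocated over remaining metered usage 8,433.
Shares after redistribution: Halvorsen 25,649.9941 → $25,649.99; Delacroix 4,945.6658 → $4,945.67; Petrov 20,204.3401 → $20,204.34.

Halvorsen: $25,649.99; Haddad: $12,200.00; Andrade: $4,500.00; Delacroix: $4,945.67; Petrov: $20,204.34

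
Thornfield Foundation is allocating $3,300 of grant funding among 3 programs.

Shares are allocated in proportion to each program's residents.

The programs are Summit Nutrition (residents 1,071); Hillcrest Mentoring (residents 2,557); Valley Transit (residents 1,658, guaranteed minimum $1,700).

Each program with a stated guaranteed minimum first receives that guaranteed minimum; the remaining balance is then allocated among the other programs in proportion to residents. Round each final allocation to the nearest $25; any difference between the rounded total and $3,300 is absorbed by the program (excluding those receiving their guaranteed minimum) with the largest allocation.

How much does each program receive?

Summit Nutrition: $475 · Hillcrest Mentoring: $1,125 · Valley Transit: $1,700

Minimums first: Valley Transit $1,700. Residual $1,600.
Residual split over remaining residents 3,628: Summit Nutrition 472.33 → $475; Hillcrest Mentoring 1,127.67 → $1,125.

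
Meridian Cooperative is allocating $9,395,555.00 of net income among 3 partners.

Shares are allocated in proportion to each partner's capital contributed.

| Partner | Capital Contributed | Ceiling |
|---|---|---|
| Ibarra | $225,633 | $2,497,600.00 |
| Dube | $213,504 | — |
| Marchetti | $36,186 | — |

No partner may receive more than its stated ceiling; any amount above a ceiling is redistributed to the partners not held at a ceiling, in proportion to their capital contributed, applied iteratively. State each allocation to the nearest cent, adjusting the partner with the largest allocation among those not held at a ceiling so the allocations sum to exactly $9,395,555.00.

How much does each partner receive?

Combined capital contributed = 475,323.
Unconstrained shares: Ibarra 4,460,014.0564; Dube 4,220,264.0620; Marchetti 715,276.8817.
Capped: Ibarra ($2,497,600.00); residual $6,897,955.00 reallocated over remaining capital contributed 249,690.
Redistributed shares: Dube 5,898,277.8018 → $5,898,277.80; Marchetti 999,677.1982 → $999,677.20.

Ibarra: $2,497,600.00; Dube: $5,898,277.80; Marchetti: $999,677.20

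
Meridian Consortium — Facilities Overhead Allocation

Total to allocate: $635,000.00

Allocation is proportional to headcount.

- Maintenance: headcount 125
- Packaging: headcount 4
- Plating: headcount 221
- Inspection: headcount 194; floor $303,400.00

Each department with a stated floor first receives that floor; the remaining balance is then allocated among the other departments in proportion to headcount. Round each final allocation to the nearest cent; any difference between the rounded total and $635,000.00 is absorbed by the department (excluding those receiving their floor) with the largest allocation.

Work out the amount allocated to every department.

Fund the minimums — Inspection $303,400.00. Balance $331,600.00.
Balance split over remaining headcount 350: Maintenance 118,428.5714 → $118,428.57; Packaging 3,789.7143 → $3,789.71; Plating 209,381.7143 → $209,381.71.
Rounding difference +$0.01 applied to Plating → $209,381.72.

Maintenance: $118,428.57 | Packaging: $3,789.71 | Plating: $209,381.72 | Inspection: $303,400.00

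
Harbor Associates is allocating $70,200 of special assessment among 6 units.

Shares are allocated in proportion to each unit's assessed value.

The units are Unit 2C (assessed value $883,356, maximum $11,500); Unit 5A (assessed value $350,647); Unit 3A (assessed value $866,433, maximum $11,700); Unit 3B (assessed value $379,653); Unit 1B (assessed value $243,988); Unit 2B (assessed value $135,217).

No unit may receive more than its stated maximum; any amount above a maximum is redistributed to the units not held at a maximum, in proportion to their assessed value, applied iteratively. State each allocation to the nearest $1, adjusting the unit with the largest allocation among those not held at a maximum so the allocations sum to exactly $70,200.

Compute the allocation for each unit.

Unit 2C: $11,500 · Unit 5A: $14,854 · Unit 3A: $11,700 · Unit 3B: $16,082 · Unit 1B: $10,336 · Unit 2B: $5,728

Total assessed value = 2,859,294.
Proportional shares (ignoring caps): Unit 2C 21,687.73; Unit 5A 8,608.92; Unit 3A 21,272.24; Unit 3B 9,321.06; Unit 1B 5,990.28; Unit 2B 3,319.78.
Cap binds for Unit 2C ($11,500), Unit 3A ($11,700); residual $47,000 reallocated over remaining assessed value 1,109,505.
Remaining shares: Unit 5A 14,853.84 → $14,854; Unit 3B 16,082.57 → $16,083; Unit 1B 10,335.63 → $10,336; Unit 2B 5,727.96 → $5,728.
Rounding difference −$1 applied to Unit 3B → $16,082.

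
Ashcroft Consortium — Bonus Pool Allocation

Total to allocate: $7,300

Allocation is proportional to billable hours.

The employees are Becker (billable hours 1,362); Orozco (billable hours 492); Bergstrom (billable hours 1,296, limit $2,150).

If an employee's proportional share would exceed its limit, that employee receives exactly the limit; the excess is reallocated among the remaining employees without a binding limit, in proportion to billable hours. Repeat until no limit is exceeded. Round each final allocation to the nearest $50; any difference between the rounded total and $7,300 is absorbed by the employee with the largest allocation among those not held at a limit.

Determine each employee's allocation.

Combined billable hours = 3,150.
Unconstrained shares: Becker 3,156.38; Orozco 1,140.19; Bergstrom 3,003.43.
Held at cap: Bergstrom ($2,150); residual $5,150 reallocated over remaining billable hours 1,854.
Shares after redistribution: Becker 3,783.33 → $3,800; Orozco 1,366.67 → $1,350.

Becker: $3,800; Orozco: $1,350; Bergstrom: $2,150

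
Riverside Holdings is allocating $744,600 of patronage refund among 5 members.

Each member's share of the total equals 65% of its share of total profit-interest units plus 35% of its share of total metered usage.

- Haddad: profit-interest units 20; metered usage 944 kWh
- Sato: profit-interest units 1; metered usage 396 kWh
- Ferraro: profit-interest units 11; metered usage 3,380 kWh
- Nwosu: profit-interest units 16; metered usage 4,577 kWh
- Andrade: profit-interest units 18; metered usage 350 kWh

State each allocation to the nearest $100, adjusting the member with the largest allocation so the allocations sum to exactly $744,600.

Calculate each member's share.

Haddad: $172,200 · Sato: $18,000 · Ferraro: $172,000 · Nwosu: $240,900 · Andrade: $141,500

Profit-interest units total 66; metered usage total 9,647.
Combined weights (65% profit-interest units + 35% metered usage): Haddad 0.2312; Sato 0.0242; Ferraro 0.2310; Nwosu 0.3236; Andrade 0.1900.
Raw shares: Haddad 172,165.43; Sato 18,030.97; Ferraro 171,974.40; Nwosu 240,976.81; Andrade 141,452.39.
At nearest $100: Haddad $172,200; Sato $18,000; Ferraro $172,000; Nwosu $241,000; Andrade $141,500. Sum = $744,700.
Difference $744,600 − $744,700 = −$100 applied to largest allocation (Nwosu): Nwosu becomes $240,900.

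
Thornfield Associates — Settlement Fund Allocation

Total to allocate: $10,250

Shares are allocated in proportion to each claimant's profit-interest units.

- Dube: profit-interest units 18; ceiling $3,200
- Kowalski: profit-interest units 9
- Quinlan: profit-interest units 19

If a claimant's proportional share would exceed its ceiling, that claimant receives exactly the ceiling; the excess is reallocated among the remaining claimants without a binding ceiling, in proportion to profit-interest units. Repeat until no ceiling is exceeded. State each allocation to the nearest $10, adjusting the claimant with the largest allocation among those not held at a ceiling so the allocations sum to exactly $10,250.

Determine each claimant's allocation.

Dube: $3,200 | Kowalski: $2,270 | Quinlan: $4,780

Sum of profit-interest units: 46.
Pro-rata shares before constraints: Dube 4,010.87; Kowalski 2,005.43; Quinlan 4,233.70.
Held at cap: Dube ($3,200); balance $7,050 reallocated over remaining profit-interest units 28.
Redistributed shares: Kowalski 2,266.07 → $2,270; Quinlan 4,783.93 → $4,780.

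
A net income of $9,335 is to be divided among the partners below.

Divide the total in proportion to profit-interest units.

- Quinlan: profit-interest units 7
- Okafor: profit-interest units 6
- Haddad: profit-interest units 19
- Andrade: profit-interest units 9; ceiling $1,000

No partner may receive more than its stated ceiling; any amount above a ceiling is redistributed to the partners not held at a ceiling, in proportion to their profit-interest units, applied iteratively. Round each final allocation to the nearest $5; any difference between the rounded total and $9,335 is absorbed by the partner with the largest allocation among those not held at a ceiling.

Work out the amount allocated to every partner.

Total profit-interest units = 41.
Unconstrained shares: Quinlan 1,593.78; Okafor 1,366.10; Haddad 4,325.98; Andrade 2,049.15.
Held at cap: Andrade ($1,000); residual $8,335 reallocated over remaining profit-interest units 32.
Redistributed shares: Quinlan 1,823.28 → $1,825; Okafor 1,562.81 → $1,565; Haddad 4,948.91 → $4,950.
Rounding difference −$5 applied to Haddad → $4,945.

Quinlan: $1,825 | Okafor: $1,565 | Haddad: $4,945 | Andrade: $1,000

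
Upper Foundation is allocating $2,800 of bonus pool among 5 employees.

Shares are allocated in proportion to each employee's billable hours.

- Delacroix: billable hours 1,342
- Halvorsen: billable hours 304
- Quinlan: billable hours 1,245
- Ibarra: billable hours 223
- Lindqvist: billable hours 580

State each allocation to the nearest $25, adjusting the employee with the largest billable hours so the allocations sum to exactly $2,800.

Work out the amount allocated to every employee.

Delacroix: $1,000 · Halvorsen: $225 · Quinlan: $950 · Ibarra: $175 · Lindqvist: $450

Total billable hours = 3,694.
Unrounded shares: Delacroix 1,342/3,694 × $2,800 = 1,017.22; Halvorsen 304/3,694 × $2,800 = 230.43; Quinlan 1,245/3,694 × $2,800 = 943.69; Ibarra 223/3,694 × $2,800 = 169.03; Lindqvist 580/3,694 × $2,800 = 439.63.
Rounded to nearest $25: Delacroix $1,025; Halvorsen $225; Quinlan $950; Ibarra $175; Lindqvist $450. Sum = $2,825.
Difference $2,800 − $2,825 = −$25 applied to largest billable hours (Delacroix): Delacroix becomes $1,000.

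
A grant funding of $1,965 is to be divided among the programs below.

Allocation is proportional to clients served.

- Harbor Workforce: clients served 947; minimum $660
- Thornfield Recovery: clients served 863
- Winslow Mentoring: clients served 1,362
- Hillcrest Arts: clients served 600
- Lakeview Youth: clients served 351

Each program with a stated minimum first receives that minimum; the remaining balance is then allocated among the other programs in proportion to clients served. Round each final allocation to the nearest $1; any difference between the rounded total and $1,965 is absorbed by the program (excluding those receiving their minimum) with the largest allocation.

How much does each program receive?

Harbor Workforce: $660 | Thornfield Recovery: $355 | Winslow Mentoring: $559 | Hillcrest Arts: $247 | Lakeview Youth: $144

Minimums first: Harbor Workforce $660. Balance $1,305.
Balance split over remaining clients served 3,176: Thornfield Recovery 354.60 → $355; Winslow Mentoring 559.64 → $560; Hillcrest Arts 246.54 → $247; Lakeview Youth 144.22 → $144.
Rounding difference −$1 applied to Winslow Mentoring → $559.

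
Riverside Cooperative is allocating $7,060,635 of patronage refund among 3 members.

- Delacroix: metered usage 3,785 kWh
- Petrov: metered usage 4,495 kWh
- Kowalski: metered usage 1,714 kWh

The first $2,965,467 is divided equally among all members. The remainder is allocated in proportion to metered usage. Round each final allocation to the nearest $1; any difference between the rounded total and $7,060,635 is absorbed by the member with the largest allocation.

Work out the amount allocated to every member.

Delacroix: $2,539,441 | Petrov: $2,830,372 | Kowalski: $1,690,822

$2,965,467 shared equally gives $988,489 per member.
Remainder $4,095,168 by metered usage (total 9,994): Delacroix 1,550,951.66 → $1,550,952; Petrov 1,841,883.15 → $1,841,883; Kowalski 702,333.20 → $702,333.
Totals: Delacroix $988,489 + $1,550,952 = $2,539,441; Petrov $988,489 + $1,841,883 = $2,830,372; Kowalski $988,489 + $702,333 = $1,690,822.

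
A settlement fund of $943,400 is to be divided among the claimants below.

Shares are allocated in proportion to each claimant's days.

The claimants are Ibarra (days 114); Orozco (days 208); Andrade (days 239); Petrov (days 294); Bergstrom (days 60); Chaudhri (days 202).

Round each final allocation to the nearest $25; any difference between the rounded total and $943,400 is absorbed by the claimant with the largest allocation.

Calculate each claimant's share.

Ibarra: $96,275 · Orozco: $175,675 · Andrade: $201,850 · Petrov: $248,325 · Bergstrom: $50,675 · Chaudhri: $170,600

Days total: 1,117.
Pro-rata amounts: Ibarra 114/1,117 × $943,400 = 96,282.54; Orozco 208/1,117 × $943,400 = 175,673.41; Andrade 239/1,117 × $943,400 = 201,855.51; Petrov 294/1,117 × $943,400 = 248,307.61; Bergstrom 60/1,117 × $943,400 = 50,675.02; Chaudhri 202/1,117 × $943,400 = 170,605.91.
Rounded to nearest $25: Ibarra $96,275; Orozco $175,675; Andrade $201,850; Petrov $248,300; Bergstrom $50,675; Chaudhri $170,600. Sum = $943,375.
Difference $943,400 − $943,375 = +$25 applied to largest allocation (Petrov): Petrov becomes $248,325.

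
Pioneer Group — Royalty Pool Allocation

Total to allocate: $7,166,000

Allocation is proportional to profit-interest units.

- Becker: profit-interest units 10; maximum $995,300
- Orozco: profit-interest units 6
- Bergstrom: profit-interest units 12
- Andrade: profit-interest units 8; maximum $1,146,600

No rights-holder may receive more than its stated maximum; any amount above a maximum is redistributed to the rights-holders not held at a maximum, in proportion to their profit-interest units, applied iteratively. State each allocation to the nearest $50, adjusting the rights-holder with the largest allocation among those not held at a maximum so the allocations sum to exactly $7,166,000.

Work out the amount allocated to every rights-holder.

Becker: $995,300; Orozco: $1,674,700; Bergstrom: $3,349,400; Andrade: $1,146,600

Total profit-interest units = 36.
Proportional shares (ignoring caps): Becker 1,990,555.56; Orozco 1,194,333.33; Bergstrom 2,388,666.67; Andrade 1,592,444.44.
Cap binds for Becker ($995,300), Andrade ($1,146,600); balance $5,024,100 reallocated over remaining profit-interest units 18.
Shares after redistribution: Orozco 1,674,700.00 → $1,674,700; Bergstrom 3,349,400.00 → $3,349,400.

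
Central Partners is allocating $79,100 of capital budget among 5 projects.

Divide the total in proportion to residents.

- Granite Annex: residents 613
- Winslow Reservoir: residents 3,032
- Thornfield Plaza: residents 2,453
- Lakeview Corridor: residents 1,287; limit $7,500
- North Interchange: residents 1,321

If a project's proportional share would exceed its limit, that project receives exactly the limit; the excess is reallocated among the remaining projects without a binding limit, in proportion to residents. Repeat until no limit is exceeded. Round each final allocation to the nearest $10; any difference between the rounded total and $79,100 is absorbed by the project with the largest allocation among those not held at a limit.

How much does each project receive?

Granite Annex: $5,920 | Winslow Reservoir: $29,260 | Thornfield Plaza: $23,670 | Lakeview Corridor: $7,500 | North Interchange: $12,750

Combined residents = 8,706.
Proportional shares (ignoring caps): Granite Annex 5,569.53; Winslow Reservoir 27,547.81; Thornfield Plaza 22,287.19; Lakeview Corridor 11,693.28; North Interchange 12,002.19.
Capped: Lakeview Corridor ($7,500); balance $71,600 reallocated over remaining residents 7,419.
Remaining shares: Granite Annex 5,916.00 → $5,920; Winslow Reservoir 29,261.52 → $29,260; Thornfield Plaza 23,673.65 → $23,670; North Interchange 12,748.83 → $12,750.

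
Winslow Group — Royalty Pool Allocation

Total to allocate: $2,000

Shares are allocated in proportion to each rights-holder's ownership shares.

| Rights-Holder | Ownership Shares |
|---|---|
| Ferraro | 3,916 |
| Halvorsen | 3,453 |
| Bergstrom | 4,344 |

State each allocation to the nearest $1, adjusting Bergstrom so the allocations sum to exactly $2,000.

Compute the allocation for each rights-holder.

Ferraro: $669; Halvorsen: $590; Bergstrom: $741

Sum of ownership shares: 11,713.
Proportional shares: Ferraro 3,916/11,713 × $2,000 = 668.66; Halvorsen 3,453/11,713 × $2,000 = 589.60; Bergstrom 4,344/11,713 × $2,000 = 741.74.
After rounding ($1): Ferraro $669; Halvorsen $590; Bergstrom $742. Sum = $2,001.
Difference $2,000 − $2,001 = −$1 applied to Bergstrom: Bergstrom becomes $741.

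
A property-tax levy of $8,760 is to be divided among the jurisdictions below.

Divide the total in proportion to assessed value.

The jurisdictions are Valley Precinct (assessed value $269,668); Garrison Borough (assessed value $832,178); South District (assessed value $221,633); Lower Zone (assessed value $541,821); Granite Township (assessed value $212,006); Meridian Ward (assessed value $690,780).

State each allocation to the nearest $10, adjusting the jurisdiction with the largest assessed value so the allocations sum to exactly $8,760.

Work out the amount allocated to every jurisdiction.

Combined assessed value = 2,768,086.
Pro-rata amounts: Valley Precinct 269,668/2,768,086 × $8,760 = 853.40; Garrison Borough 832,178/2,768,086 × $8,760 = 2,633.55; South District 221,633/2,768,086 × $8,760 = 701.39; Lower Zone 541,821/2,768,086 × $8,760 = 1,714.67; Granite Township 212,006/2,768,086 × $8,760 = 670.92; Meridian Ward 690,780/2,768,086 × $8,760 = 2,186.07.
At nearest $10: Valley Precinct $850; Garrison Borough $2,630; South District $700; Lower Zone $1,710; Granite Township $670; Meridian Ward $2,190. Sum = $8,750.
Difference $8,760 − $8,750 = +$10 applied to largest assessed value (Garrison Borough): Garrison Borough becomes $2,640.

Valley Precinct: $850 · Garrison Borough: $2,640 · South District: $700 · Lower Zone: $1,710 · Granite Township: $670 · Meridian Ward: $2,190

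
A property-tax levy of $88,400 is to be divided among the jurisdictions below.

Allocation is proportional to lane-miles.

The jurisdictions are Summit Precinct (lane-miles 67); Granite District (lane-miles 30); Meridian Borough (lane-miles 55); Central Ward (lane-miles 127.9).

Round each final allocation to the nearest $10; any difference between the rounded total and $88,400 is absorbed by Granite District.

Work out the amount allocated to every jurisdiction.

Combined lane-miles = 279.9.
Raw shares: Summit Precinct 67/279.9 × $88,400 = 21,160.41; Granite District 30/279.9 × $88,400 = 9,474.81; Meridian Borough 55/279.9 × $88,400 = 17,370.49; Central Ward 127.9/279.9 × $88,400 = 40,394.28.
Rounded to nearest $10: Summit Precinct $21,160; Granite District $9,470; Meridian Borough $17,370; Central Ward $40,390. Sum = $88,390.
Difference $88,400 − $88,390 = +$10 applied to Granite District: Granite District becomes $9,480.

Summit Precinct: $21,160 · Granite District: $9,480 · Meridian Borough: $17,370 · Central Ward: $40,390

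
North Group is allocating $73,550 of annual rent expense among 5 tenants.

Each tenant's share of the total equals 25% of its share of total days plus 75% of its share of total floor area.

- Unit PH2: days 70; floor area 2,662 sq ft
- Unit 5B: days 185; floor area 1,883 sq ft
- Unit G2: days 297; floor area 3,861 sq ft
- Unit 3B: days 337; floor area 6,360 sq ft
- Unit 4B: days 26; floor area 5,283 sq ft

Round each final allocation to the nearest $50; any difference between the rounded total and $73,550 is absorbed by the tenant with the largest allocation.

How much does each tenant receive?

Unit PH2: $8,750 | Unit 5B: $8,900 | Unit G2: $16,600 | Unit 3B: $24,250 | Unit 4B: $15,050

Totals — days 915, floor area 20,049.
Blended shares (25% days + 75% floor area): Unit PH2 0.1187; Unit 5B 0.1210; Unit G2 0.2256; Unit 3B 0.3300; Unit 4B 0.2047.
Unrounded shares: Unit PH2 8,730.88; Unit 5B 8,898.55; Unit G2 16,591.50; Unit 3B 24,271.03; Unit 4B 15,058.05.
After rounding ($50): Unit PH2 $8,750; Unit 5B $8,900; Unit G2 $16,600; Unit 3B $24,250; Unit 4B $15,050. Sum = $73,550.
Sum already equals the total — no adjustment.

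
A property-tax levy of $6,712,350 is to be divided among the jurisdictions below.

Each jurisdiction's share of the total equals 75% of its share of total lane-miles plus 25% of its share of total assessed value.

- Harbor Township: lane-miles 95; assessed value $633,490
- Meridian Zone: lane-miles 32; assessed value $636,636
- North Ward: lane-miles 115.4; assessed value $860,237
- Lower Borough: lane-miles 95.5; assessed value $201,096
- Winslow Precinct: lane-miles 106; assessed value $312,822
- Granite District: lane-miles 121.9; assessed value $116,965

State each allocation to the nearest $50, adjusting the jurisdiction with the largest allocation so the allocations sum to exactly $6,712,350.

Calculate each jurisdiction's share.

Harbor Township: $1,230,250; Meridian Zone: $671,600; North Ward: $1,549,600; Lower Borough: $971,950; Winslow Precinct: $1,133,250; Granite District: $1,155,700

Totals — lane-miles 565.8, assessed value 2,761,246.
Blended shares (75% lane-miles + 25% assessed value): Harbor Township 0.1833; Meridian Zone 0.1001; North Ward 0.2309; Lower Borough 0.1448; Winslow Precinct 0.1688; Granite District 0.1722.
Raw shares: Harbor Township 1,230,261.91; Meridian Zone 671,624.98; North Ward 1,549,573.55; Lower Borough 971,932.61; Winslow Precinct 1,133,256.48; Granite District 1,155,700.48.
Rounded to nearest $50: Harbor Township $1,230,250; Meridian Zone $671,600; North Ward $1,549,550; Lower Borough $971,950; Winslow Precinct $1,133,250; Granite District $1,155,700. Sum = $6,712,300.
Difference $6,712,350 − $6,712,300 = +$50 applied to largest allocation (North Ward): North Ward becomes $1,549,600.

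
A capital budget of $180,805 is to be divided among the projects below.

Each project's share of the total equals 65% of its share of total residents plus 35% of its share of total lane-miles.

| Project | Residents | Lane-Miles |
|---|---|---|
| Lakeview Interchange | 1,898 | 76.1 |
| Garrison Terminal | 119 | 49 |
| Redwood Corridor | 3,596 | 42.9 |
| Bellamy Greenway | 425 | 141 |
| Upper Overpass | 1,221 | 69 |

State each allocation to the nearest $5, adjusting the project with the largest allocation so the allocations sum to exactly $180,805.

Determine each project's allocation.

Totals — residents 7,259, lane-miles 378.
Blended shares (65% residents + 35% lane-miles): Lakeview Interchange 0.2404; Garrison Terminal 0.0560; Redwood Corridor 0.3617; Bellamy Greenway 0.1686; Upper Overpass 0.1732.
Proportional shares: Lakeview Interchange 43,468.69; Garrison Terminal 10,129.80; Redwood Corridor 65,401.24; Bellamy Greenway 30,485.85; Upper Overpass 31,319.43.
After rounding ($5): Lakeview Interchange $43,470; Garrison Terminal $10,130; Redwood Corridor $65,400; Bellamy Greenway $30,485; Upper Overpass $31,320. Sum = $180,805.
No rounding difference to absorb.

Lakeview Interchange: $43,470; Garrison Terminal: $10,130; Redwood Corridor: $65,400; Bellamy Greenway: $30,485; Upper Overpass: $31,320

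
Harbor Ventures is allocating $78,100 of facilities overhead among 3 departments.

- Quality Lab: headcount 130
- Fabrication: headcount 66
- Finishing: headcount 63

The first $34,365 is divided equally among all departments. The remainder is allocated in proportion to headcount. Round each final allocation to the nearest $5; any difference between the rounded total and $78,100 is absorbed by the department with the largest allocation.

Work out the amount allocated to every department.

First tranche $34,365 split equally: $11,455 each.
Remainder $43,735 by headcount (total 259): Quality Lab 21,951.93 → $21,950; Fabrication 11,144.83 → $11,145; Finishing 10,638.24 → $10,640.
Totals: Quality Lab $11,455 + $21,950 = $33,405; Fabrication $11,455 + $11,145 = $22,600; Finishing $11,455 + $10,640 = $22,095.

Quality Lab: $33,405 · Fabrication: $22,600 · Finishing: $22,095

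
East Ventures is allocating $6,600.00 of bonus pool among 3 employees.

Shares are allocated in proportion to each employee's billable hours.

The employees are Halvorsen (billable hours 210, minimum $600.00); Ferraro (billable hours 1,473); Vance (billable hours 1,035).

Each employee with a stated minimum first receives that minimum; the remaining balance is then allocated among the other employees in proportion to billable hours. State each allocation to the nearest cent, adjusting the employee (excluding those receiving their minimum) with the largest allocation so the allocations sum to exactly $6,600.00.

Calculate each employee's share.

Halvorsen: $600.00 · Ferraro: $3,523.92 · Vance: $2,476.08

Fund the minimums — Halvorsen $600.00. Residual $6,000.00.
Residual split over remaining billable hours 2,508: Ferraro 3,523.9234 → $3,523.92; Vance 2,476.0766 → $2,476.08.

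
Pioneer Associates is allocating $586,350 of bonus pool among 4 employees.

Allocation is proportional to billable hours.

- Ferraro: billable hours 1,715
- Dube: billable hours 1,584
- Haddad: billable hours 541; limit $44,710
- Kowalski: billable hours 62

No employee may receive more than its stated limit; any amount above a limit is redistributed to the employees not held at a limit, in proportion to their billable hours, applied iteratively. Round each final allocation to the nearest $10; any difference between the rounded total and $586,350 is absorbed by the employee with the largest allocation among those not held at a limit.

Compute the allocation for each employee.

Ferraro: $276,380 · Dube: $255,270 · Haddad: $44,710 · Kowalski: $9,990

Total billable hours = 3,902.
Proportional shares (ignoring caps): Ferraro 257,711.49; Dube 238,026.24; Haddad 81,295.58; Kowalski 9,316.68.
Capped: Haddad ($44,710); residual $541,640 reallocated over remaining billable hours 3,361.
Remaining shares: Ferraro 276,379.83 → $276,380; Dube 255,268.60 → $255,270; Kowalski 9,991.57 → $9,990.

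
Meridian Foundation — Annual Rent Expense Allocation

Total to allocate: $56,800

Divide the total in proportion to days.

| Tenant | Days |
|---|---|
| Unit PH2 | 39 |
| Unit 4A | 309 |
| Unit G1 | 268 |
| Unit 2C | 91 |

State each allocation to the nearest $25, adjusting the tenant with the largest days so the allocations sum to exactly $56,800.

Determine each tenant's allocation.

Unit PH2: $3,125 | Unit 4A: $24,850 | Unit G1: $21,525 | Unit 2C: $7,300

Sum of days: 707.
Pro-rata amounts: Unit PH2 39/707 × $56,800 = 3,133.24; Unit 4A 309/707 × $56,800 = 24,824.89; Unit G1 268/707 × $56,800 = 21,530.98; Unit 2C 91/707 × $56,800 = 7,310.89.
Rounded to nearest $25: Unit PH2 $3,125; Unit 4A $24,825; Unit G1 $21,525; Unit 2C $7,300. Sum = $56,775.
Difference $56,800 − $56,775 = +$25 applied to largest days (Unit 4A): Unit 4A becomes $24,850.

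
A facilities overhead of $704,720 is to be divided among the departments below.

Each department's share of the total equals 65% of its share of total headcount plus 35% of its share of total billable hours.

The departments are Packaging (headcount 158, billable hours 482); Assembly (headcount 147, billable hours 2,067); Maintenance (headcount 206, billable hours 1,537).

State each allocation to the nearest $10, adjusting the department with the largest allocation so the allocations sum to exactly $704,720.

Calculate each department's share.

Packaging: $170,730 | Assembly: $256,550 | Maintenance: $277,440

Totals — headcount 511, billable hours 4,086.
Combined weights (65% headcount + 35% billable hours): Packaging 0.2423; Assembly 0.3640; Maintenance 0.3937.
Proportional shares: Packaging 170,729.55; Assembly 256,547.75; Maintenance 277,442.70.
Rounded to nearest $10: Packaging $170,730; Assembly $256,550; Maintenance $277,440. Sum = $704,720.
No rounding difference to absorb.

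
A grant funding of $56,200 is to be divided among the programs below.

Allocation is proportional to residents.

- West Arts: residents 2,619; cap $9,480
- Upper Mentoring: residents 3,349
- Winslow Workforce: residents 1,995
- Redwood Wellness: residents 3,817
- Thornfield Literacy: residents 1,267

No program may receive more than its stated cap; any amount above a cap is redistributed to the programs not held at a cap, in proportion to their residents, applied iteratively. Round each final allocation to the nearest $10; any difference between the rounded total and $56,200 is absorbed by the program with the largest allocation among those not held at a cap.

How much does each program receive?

West Arts: $9,480 · Upper Mentoring: $15,000 · Winslow Workforce: $8,940 · Redwood Wellness: $17,100 · Thornfield Literacy: $5,680

Combined residents = 13,047.
Unconstrained shares: West Arts 11,281.35; Upper Mentoring 14,425.83; Winslow Workforce 8,593.47; Redwood Wellness 16,441.74; Thornfield Literacy 5,457.61.
Held at cap: West Arts ($9,480); remaining pool $46,720 reallocated over remaining residents 10,428.
Remaining shares: Upper Mentoring 15,004.34 → $15,000; Winslow Workforce 8,938.09 → $8,940; Redwood Wellness 17,101.10 → $17,100; Thornfield Literacy 5,676.47 → $5,680.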